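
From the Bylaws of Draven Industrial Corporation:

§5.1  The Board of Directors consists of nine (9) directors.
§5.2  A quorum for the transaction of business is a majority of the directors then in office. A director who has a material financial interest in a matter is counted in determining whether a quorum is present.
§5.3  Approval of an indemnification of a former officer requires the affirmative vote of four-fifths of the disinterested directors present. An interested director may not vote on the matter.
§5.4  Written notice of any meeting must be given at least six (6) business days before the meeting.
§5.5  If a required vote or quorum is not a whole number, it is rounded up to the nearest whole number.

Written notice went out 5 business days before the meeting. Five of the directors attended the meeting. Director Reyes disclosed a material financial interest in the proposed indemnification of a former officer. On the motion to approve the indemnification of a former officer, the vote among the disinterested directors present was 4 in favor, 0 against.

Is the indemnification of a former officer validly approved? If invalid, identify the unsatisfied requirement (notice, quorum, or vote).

Notice: 5 business days given; 6 required (5 < 6). Not satisfied.
Quorum: 5 present (interested directors count toward quorum); quorum is 5. Satisfied.
Vote: the indemnification of a former officer requires four-fifths of the disinterested directors present (5 − 1 = 4). 4/5 of 4 = 3.20, rounded up to 4, so 4 affirmative votes are needed; 4 voted in favor. Satisfied.

Invalid — notice requirement not satisfied.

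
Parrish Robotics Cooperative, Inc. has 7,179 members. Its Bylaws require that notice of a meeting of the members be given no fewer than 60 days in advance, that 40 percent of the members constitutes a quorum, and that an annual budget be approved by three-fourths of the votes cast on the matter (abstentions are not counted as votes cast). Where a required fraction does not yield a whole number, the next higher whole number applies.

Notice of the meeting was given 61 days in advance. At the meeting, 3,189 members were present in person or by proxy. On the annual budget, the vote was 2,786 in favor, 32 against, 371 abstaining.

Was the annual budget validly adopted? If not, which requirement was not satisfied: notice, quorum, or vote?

Notice: 61 days given; 60 required. Satisfied.
Quorum: 40% of 7,179 = 2,871.60, rounded up to 2,872; 3,189 present. Satisfied.
Vote: requires three-fourths of the votes cast (3,189 − 371 abstaining = 2,818); 3/4 of 2818 = 2113.50, rounded up to 2114, so 2,114 needed; 2,786 in favor. Satisfied.

Valid — all requirements satisfied.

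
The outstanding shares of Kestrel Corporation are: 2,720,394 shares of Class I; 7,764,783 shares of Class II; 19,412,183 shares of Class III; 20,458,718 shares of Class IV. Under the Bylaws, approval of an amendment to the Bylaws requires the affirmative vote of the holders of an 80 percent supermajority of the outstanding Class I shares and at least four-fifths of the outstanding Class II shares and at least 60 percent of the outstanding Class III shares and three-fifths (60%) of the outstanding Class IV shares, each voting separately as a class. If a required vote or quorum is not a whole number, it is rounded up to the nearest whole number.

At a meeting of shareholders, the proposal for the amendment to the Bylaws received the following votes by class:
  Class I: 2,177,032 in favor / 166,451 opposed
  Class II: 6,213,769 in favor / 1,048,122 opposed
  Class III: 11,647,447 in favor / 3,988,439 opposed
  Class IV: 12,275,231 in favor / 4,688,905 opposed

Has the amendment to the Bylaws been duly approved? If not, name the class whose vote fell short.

Approved — every class gave the required vote.

Class I: 4/5 of 2720394 = 2176315.20, rounded up to 2176316; 2,176,316 required, 2,177,032 in favor — approved.
Class II: 4/5 of 7764783 = 6211826.40, rounded up to 6211827; 6,211,827 required, 6,213,769 in favor — approved.
Class III: 3/5 of 19412183 = 11647309.80, rounded up to 11647310; 11,647,310 required, 11,647,447 in favor — approved.
Class IV: 3/5 of 20458718 = 12275230.80, rounded up to 12275231; 12,275,231 required, 12,275,231 in favor — approved.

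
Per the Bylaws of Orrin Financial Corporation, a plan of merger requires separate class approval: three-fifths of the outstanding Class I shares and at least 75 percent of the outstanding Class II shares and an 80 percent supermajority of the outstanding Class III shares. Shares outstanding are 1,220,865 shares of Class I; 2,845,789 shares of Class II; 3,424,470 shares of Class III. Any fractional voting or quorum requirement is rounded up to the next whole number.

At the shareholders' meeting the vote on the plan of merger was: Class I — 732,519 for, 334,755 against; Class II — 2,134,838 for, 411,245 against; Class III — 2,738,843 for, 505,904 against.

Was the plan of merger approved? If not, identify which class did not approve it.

Class I: 3/5 of 1220865 = 732519; 732,519 required, 732,519 in favor — approved.
Class II: 3/4 of 2845789 = 2134341.75, rounded up to 2134342; 2,134,342 required, 2,134,838 in favor — approved.
Class III: 4/5 of 3424470 = 2739576; 2,739,576 required, 2,738,843 in favor — not approved.

Not approved — the Class III shares did not give the required vote.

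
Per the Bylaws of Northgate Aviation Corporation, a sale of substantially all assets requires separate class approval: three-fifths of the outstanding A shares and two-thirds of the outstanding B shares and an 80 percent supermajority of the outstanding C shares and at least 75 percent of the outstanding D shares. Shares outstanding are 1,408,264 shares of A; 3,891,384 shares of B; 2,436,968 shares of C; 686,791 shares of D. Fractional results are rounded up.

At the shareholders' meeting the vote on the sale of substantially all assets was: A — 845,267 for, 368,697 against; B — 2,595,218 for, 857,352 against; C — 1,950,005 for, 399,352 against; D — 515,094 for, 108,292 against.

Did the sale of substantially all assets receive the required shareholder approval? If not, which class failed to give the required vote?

A: 3/5 of 1408264 = 844958.40, rounded up to 844959; 844,959 required, 845,267 in favor — approved.
B: 2/3 of 3891384 = 2594256; 2,594,256 required, 2,595,218 in favor — approved.
C: 4/5 of 2436968 = 1949574.40, rounded up to 1949575; 1,949,575 required, 1,950,005 in favor — approved.
D: 3/4 of 686791 = 515093.25, rounded up to 515094; 515,094 required, 515,094 in favor — approved.

Approved — every class gave the required vote.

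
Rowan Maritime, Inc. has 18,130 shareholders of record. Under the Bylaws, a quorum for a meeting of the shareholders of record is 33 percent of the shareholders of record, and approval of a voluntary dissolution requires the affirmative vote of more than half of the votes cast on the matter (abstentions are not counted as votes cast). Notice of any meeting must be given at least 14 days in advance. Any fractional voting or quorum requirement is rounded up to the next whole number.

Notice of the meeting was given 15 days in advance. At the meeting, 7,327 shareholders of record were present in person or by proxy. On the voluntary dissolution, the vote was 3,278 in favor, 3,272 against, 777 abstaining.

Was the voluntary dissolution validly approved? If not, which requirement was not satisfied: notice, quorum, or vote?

Valid — all requirements satisfied.

Notice: 15 days given; 14 required. Satisfied.
Quorum: 33% of 18,130 = 5,982.90, rounded up to 5,983; 7,327 present. Satisfied.
Vote: requires a majority of the votes cast (7,327 − 777 abstaining = 6,550); a majority of 6550 is 3276, so 3,276 needed; 3,278 in favor. Satisfied.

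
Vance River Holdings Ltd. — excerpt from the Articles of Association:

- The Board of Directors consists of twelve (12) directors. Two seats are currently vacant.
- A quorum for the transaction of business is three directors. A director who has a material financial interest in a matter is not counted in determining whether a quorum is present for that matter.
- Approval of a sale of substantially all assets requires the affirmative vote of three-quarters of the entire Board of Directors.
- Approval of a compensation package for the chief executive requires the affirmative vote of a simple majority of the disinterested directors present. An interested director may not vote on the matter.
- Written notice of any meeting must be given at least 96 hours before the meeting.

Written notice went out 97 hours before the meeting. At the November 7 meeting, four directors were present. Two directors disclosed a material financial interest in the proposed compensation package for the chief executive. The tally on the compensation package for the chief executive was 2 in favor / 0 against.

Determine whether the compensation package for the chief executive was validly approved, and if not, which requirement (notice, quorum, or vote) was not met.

Notice: 97 hours given; 96 required (97 ≥ 96). Satisfied.
Quorum: 4 present, but the 2 interested directors do not count, leaving 2. Quorum is 3. Not satisfied.
Vote: the compensation package for the chief executive requires a majority of the disinterested directors present (4 − 2 = 2). A majority of 2 is 2, so 2 affirmative votes are needed; 2 voted in favor. Satisfied. (Moot — without a quorum no business can be validly transacted.)

Invalid — quorum requirement not satisfied.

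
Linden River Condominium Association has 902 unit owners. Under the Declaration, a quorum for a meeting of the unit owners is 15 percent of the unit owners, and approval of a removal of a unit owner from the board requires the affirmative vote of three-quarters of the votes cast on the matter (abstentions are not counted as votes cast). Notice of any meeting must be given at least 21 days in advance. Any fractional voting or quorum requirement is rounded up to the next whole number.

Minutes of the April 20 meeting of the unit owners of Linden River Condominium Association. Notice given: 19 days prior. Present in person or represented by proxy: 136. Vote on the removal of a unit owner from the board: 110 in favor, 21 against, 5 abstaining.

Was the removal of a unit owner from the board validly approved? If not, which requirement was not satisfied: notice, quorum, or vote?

Invalid — notice requirement not satisfied.

Notice: 19 days given; 21 required. Not satisfied.
Quorum: 15% of 902 = 135.30, rounded up to 136; 136 present. Satisfied.
Vote: requires three-fourths of the votes cast (136 − 5 abstaining = 131); 3/4 of 131 = 98.25, rounded up to 99, so 99 needed; 110 in favor. Satisfied.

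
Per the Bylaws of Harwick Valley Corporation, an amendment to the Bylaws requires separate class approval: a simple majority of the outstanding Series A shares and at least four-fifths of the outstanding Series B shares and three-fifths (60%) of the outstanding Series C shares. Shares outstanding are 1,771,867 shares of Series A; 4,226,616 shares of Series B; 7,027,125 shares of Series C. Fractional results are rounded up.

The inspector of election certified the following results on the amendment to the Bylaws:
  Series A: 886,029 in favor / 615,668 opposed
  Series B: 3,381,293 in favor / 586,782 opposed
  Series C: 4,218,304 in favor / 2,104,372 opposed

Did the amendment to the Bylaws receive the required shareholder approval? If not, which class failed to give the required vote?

Series A: a majority of 1771867 is 885934; 885,934 required, 886,029 in favor — approved.
Series B: 4/5 of 4226616 = 3381292.80, rounded up to 3381293; 3,381,293 required, 3,381,293 in favor — approved.
Series C: 3/5 of 7027125 = 4216275; 4,216,275 required, 4,218,304 in favor — approved.

Approved — every class gave the required vote.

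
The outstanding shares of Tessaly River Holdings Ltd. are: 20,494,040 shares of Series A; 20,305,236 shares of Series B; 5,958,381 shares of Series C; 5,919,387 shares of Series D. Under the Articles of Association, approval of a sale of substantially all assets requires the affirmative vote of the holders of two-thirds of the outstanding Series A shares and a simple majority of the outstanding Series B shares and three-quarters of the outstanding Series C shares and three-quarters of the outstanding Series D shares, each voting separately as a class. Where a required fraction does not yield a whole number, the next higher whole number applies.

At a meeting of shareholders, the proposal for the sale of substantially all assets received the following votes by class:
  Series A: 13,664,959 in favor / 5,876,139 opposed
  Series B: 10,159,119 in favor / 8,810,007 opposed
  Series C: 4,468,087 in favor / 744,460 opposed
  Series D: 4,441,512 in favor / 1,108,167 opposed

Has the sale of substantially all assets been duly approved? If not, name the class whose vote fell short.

Not approved — the Series C shares did not give the required vote.

Series A: 2/3 of 20494040 = 13662693.33, rounded up to 13662694; 13,662,694 required, 13,664,959 in favor — approved.
Series B: a majority of 20305236 is 10152619; 10,152,619 required, 10,159,119 in favor — approved.
Series C: 3/4 of 5958381 = 4468785.75, rounded up to 4468786; 4,468,786 required, 4,468,087 in favor — not approved.
Series D: 3/4 of 5919387 = 4439540.25, rounded up to 4439541; 4,439,541 required, 4,441,512 in favor — approved.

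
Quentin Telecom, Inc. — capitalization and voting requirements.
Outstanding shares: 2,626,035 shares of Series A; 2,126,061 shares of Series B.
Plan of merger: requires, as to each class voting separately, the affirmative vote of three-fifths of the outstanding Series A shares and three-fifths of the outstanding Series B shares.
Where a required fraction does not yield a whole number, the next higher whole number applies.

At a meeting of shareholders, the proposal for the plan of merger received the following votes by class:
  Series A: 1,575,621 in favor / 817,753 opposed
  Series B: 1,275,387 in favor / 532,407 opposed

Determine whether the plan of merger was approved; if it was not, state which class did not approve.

Series A: 3/5 of 2626035 = 1575621; 1,575,621 required, 1,575,621 in favor — approved.
Series B: 3/5 of 2126061 = 1275636.60, rounded up to 1275637; 1,275,637 required, 1,275,387 in favor — not approved.

Not approved — the Series B shares did not give the required vote.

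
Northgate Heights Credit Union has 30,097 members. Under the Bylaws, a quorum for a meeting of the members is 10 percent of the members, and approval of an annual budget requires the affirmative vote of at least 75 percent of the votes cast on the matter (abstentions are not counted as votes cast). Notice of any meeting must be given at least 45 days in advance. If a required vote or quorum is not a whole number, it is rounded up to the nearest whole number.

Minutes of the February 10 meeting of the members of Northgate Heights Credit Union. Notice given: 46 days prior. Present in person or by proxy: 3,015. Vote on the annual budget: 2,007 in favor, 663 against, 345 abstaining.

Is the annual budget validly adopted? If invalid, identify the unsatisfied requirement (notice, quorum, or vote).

Valid — all requirements satisfied.

Notice: 46 days given; 45 required. Satisfied.
Quorum: 10% of 30,097 = 3,009.70, rounded up to 3,010; 3,015 present. Satisfied.
Vote: requires three-fourths of the votes cast (3,015 − 345 abstaining = 2,670); 3/4 of 2670 = 2002.50, rounded up to 2003, so 2,003 needed; 2,007 in favor. Satisfied.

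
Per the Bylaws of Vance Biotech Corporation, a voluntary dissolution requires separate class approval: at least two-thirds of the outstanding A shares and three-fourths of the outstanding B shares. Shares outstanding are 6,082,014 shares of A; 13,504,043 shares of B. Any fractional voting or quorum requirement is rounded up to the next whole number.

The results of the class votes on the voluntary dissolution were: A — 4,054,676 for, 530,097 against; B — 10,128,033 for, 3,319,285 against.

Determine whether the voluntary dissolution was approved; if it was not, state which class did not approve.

Approved — every class gave the required vote.

A: 2/3 of 6082014 = 4054676; 4,054,676 required, 4,054,676 in favor — approved.
B: 3/4 of 13504043 = 10128032.25, rounded up to 10128033; 10,128,033 required, 10,128,033 in favor — approved.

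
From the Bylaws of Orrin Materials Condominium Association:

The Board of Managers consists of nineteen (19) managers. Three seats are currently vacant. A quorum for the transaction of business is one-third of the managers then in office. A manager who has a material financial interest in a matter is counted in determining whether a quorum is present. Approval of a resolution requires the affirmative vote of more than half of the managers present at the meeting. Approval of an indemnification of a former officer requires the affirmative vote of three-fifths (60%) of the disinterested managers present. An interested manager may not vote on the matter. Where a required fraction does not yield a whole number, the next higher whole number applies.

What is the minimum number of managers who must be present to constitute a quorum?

1/3 of 16 = 5.33, rounded up to 6.

6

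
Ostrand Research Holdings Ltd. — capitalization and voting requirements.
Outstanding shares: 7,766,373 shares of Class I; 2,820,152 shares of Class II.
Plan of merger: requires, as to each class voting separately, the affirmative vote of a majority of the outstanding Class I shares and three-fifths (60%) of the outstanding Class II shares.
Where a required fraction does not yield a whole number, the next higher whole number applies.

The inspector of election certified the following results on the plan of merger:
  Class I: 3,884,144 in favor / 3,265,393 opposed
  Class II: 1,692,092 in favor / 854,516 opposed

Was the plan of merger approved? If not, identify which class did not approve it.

Approved — every class gave the required vote.

Class I: a majority of 7766373 is 3883187; 3,883,187 required, 3,884,144 in favor — approved.
Class II: 3/5 of 2820152 = 1692091.20, rounded up to 1692092; 1,692,092 required, 1,692,092 in favor — approved.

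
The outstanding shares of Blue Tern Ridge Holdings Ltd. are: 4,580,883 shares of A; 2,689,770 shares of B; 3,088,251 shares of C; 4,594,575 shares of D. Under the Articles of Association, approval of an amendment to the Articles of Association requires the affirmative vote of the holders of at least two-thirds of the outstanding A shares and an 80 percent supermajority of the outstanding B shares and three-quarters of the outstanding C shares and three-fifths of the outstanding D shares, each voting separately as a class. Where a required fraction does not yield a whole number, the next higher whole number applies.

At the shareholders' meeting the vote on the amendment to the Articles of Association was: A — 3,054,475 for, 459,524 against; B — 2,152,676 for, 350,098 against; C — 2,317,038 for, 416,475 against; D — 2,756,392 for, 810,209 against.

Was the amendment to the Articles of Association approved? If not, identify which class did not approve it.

Not approved — the D shares did not give the required vote.

A: 2/3 of 4580883 = 3053922; 3,053,922 required, 3,054,475 in favor — approved.
B: 4/5 of 2689770 = 2151816; 2,151,816 required, 2,152,676 in favor — approved.
C: 3/4 of 3088251 = 2316188.25, rounded up to 2316189; 2,316,189 required, 2,317,038 in favor — approved.
D: 3/5 of 4594575 = 2756745; 2,756,745 required, 2,756,392 in favor — not approved.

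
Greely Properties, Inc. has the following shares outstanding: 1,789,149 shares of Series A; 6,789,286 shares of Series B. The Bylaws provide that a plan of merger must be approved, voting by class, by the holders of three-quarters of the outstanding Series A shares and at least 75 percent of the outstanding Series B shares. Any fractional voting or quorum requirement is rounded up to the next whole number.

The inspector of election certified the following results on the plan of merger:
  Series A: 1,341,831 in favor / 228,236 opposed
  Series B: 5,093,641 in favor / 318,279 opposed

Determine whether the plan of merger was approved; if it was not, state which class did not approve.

Series A: 3/4 of 1789149 = 1341861.75, rounded up to 1341862; 1,341,862 required, 1,341,831 in favor — not approved.
Series B: 3/4 of 6789286 = 5091964.50, rounded up to 5091965; 5,091,965 required, 5,093,641 in favor — approved.

Not approved — the Series A shares did not give the required vote.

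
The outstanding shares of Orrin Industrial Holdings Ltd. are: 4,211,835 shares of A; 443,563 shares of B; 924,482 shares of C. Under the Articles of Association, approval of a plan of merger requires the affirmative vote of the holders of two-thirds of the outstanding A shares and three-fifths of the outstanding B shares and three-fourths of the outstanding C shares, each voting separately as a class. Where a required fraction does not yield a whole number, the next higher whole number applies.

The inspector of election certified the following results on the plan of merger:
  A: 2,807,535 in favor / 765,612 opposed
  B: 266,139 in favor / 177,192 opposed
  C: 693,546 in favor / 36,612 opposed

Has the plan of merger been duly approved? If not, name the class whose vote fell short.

A: 2/3 of 4211835 = 2807890; 2,807,890 required, 2,807,535 in favor — not approved.
B: 3/5 of 443563 = 266137.80, rounded up to 266138; 266,138 required, 266,139 in favor — approved.
C: 3/4 of 924482 = 693361.50, rounded up to 693362; 693,362 required, 693,546 in favor — approved.

Not approved — the A shares did not give the required vote.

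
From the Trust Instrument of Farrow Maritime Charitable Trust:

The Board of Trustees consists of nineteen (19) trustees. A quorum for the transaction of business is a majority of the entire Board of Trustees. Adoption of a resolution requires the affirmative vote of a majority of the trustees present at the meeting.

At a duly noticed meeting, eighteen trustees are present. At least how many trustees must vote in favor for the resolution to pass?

10

The resolution requires a majority of the trustees present (18).
A majority of 18 is 10.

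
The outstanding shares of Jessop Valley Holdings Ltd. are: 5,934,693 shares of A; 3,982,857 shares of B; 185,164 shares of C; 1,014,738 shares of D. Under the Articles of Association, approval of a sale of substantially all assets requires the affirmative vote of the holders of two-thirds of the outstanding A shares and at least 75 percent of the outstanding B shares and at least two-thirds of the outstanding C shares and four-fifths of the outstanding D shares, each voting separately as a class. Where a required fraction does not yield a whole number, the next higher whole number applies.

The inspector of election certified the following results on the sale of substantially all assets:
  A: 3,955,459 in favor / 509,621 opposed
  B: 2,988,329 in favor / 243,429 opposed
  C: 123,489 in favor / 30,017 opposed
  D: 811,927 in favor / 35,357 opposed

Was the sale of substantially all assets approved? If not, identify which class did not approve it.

A: 2/3 of 5934693 = 3956462; 3,956,462 required, 3,955,459 in favor — not approved.
B: 3/4 of 3982857 = 2987142.75, rounded up to 2987143; 2,987,143 required, 2,988,329 in favor — approved.
C: 2/3 of 185164 = 123442.67, rounded up to 123443; 123,443 required, 123,489 in favor — approved.
D: 4/5 of 1014738 = 811790.40, rounded up to 811791; 811,791 required, 811,927 in favor — approved.

Not approved — the A shares did not give the required vote.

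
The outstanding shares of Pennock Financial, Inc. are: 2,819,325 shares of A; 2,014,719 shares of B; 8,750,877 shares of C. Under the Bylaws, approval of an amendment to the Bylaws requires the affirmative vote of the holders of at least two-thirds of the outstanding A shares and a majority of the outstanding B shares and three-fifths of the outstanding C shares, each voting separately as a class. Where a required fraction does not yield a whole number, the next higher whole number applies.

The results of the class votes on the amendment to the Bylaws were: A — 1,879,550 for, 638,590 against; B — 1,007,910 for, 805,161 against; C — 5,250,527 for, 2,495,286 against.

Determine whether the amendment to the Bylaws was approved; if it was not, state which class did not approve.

Approved — every class gave the required vote.

A: 2/3 of 2819325 = 1879550; 1,879,550 required, 1,879,550 in favor — approved.
B: a majority of 2014719 is 1007360; 1,007,360 required, 1,007,910 in favor — approved.
C: 3/5 of 8750877 = 5250526.20, rounded up to 5250527; 5,250,527 required, 5,250,527 in favor — approved.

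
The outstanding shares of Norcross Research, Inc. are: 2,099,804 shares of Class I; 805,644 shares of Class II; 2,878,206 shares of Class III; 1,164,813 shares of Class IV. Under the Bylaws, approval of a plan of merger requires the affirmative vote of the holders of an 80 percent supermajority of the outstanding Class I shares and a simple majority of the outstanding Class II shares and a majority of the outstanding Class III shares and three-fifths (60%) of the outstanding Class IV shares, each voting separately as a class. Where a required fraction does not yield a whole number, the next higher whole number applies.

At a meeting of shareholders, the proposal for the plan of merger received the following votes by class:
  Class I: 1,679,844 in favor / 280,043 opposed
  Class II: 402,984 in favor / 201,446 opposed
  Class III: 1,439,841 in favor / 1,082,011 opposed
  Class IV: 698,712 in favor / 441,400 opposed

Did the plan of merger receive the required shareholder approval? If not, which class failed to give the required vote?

Not approved — the Class IV shares did not give the required vote.

Class I: 4/5 of 2099804 = 1679843.20, rounded up to 1679844; 1,679,844 required, 1,679,844 in favor — approved.
Class II: a majority of 805644 is 402823; 402,823 required, 402,984 in favor — approved.
Class III: a majority of 2878206 is 1439104; 1,439,104 required, 1,439,841 in favor — approved.
Class IV: 3/5 of 1164813 = 698887.80, rounded up to 698888; 698,888 required, 698,712 in favor — not approved.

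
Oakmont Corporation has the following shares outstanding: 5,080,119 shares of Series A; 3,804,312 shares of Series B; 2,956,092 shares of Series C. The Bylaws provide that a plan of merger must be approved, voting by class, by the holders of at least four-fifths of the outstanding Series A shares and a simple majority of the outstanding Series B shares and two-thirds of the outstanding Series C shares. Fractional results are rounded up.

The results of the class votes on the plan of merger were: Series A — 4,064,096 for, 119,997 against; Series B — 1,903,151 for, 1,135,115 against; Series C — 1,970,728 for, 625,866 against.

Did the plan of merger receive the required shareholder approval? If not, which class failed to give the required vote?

Series A: 4/5 of 5080119 = 4064095.20, rounded up to 4064096; 4,064,096 required, 4,064,096 in favor — approved.
Series B: a majority of 3804312 is 1902157; 1,902,157 required, 1,903,151 in favor — approved.
Series C: 2/3 of 2956092 = 1970728; 1,970,728 required, 1,970,728 in favor — approved.

Approved — every class gave the required vote.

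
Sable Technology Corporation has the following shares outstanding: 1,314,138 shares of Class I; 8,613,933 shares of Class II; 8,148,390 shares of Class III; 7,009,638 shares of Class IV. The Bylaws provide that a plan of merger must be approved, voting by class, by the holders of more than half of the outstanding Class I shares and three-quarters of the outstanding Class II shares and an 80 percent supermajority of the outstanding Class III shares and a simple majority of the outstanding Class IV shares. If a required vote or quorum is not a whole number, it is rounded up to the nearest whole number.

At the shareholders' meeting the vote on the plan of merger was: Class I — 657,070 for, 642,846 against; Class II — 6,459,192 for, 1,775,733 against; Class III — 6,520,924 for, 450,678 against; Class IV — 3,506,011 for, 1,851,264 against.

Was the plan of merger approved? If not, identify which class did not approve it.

Class I: a majority of 1314138 is 657070; 657,070 required, 657,070 in favor — approved.
Class II: 3/4 of 8613933 = 6460449.75, rounded up to 6460450; 6,460,450 required, 6,459,192 in favor — not approved.
Class III: 4/5 of 8148390 = 6518712; 6,518,712 required, 6,520,924 in favor — approved.
Class IV: a majority of 7009638 is 3504820; 3,504,820 required, 3,506,011 in favor — approved.

Not approved — the Class II shares did not give the required vote.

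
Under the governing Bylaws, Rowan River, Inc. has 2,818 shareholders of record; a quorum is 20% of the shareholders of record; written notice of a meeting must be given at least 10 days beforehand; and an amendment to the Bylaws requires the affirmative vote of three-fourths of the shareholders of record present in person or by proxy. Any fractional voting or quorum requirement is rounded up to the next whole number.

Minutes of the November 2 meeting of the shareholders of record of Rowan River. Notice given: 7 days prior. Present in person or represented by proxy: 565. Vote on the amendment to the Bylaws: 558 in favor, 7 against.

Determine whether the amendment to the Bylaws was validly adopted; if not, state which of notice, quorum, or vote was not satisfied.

Notice: 7 days given; 10 required. Not satisfied.
Quorum: 20% of 2,818 = 563.60, rounded up to 564; 565 present. Satisfied.
Vote: requires three-fourths of those present (565); 3/4 of 565 = 423.75, rounded up to 424, so 424 needed; 558 in favor. Satisfied.

Invalid — notice requirement not satisfied.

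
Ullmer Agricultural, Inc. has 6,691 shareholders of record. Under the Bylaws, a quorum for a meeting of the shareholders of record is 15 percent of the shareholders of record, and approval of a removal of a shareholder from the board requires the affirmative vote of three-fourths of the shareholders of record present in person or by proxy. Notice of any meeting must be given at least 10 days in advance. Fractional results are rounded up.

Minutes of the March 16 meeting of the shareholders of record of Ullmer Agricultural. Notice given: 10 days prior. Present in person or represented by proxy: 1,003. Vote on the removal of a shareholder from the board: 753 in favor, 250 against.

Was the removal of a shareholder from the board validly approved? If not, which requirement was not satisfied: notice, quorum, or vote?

Invalid — quorum requirement not satisfied.

Notice: 10 days given; 10 required. Satisfied.
Quorum: 15% of 6,691 = 1,003.65, rounded up to 1,004; 1,003 present. Not satisfied.
Vote: requires three-fourths of those present (1,003); 3/4 of 1003 = 752.25, rounded up to 753, so 753 needed; 753 in favor. Satisfied.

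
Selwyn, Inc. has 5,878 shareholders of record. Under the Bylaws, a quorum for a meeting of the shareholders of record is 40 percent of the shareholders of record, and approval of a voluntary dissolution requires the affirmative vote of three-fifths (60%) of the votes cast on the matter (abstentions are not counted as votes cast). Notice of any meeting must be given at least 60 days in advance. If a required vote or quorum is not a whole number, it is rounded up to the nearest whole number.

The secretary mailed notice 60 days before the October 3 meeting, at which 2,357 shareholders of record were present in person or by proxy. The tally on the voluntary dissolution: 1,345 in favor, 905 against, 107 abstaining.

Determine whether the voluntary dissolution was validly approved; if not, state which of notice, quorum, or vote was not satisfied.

Invalid — vote requirement not satisfied.

Notice: 60 days given; 60 required. Satisfied.
Quorum: 40% of 5,878 = 2,351.20, rounded up to 2,352; 2,357 present. Satisfied.
Vote: requires three-fifths of the votes cast (2,357 − 107 abstaining = 2,250); 3/5 of 2250 = 1350, so 1,350 needed; 1,345 in favor. Not satisfied.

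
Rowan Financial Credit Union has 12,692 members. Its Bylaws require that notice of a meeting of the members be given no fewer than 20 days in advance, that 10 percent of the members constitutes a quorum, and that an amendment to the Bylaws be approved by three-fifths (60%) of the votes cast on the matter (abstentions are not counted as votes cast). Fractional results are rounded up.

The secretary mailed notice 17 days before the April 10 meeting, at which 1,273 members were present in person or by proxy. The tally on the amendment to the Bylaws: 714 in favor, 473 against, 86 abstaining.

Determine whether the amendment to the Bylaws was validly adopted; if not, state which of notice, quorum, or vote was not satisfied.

Invalid — notice requirement not satisfied.

Notice: 17 days given; 20 required. Not satisfied.
Quorum: 10% of 12,692 = 1,269.20, rounded up to 1,270; 1,273 present. Satisfied.
Vote: requires three-fifths of the votes cast (1,273 − 86 abstaining = 1,187); 3/5 of 1187 = 712.20, rounded up to 713, so 713 needed; 714 in favor. Satisfied.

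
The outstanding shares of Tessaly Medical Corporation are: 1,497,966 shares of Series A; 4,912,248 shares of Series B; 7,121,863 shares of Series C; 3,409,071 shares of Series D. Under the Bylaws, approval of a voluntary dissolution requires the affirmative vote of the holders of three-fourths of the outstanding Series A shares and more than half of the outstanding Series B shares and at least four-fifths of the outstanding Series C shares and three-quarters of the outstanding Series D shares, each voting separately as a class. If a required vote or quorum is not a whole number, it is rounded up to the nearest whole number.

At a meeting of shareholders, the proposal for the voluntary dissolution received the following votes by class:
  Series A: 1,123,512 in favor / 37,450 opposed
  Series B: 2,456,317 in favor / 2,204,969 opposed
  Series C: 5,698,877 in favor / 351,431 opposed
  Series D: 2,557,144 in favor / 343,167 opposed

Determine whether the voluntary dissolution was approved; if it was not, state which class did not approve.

Approved — every class gave the required vote.

Series A: 3/4 of 1497966 = 1123474.50, rounded up to 1123475; 1,123,475 required, 1,123,512 in favor — approved.
Series B: a majority of 4912248 is 2456125; 2,456,125 required, 2,456,317 in favor — approved.
Series C: 4/5 of 7121863 = 5697490.40, rounded up to 5697491; 5,697,491 required, 5,698,877 in favor — approved.
Series D: 3/4 of 3409071 = 2556803.25, rounded up to 2556804; 2,556,804 required, 2,557,144 in favor — approved.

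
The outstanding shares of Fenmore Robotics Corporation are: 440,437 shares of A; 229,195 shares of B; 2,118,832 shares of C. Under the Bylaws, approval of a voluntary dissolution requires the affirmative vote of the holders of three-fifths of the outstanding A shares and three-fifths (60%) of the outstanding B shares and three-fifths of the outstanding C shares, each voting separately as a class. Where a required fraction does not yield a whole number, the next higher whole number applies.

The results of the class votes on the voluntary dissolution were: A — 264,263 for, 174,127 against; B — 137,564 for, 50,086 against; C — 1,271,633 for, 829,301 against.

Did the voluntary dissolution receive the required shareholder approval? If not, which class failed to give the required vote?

Approved — every class gave the required vote.

A: 3/5 of 440437 = 264262.20, rounded up to 264263; 264,263 required, 264,263 in favor — approved.
B: 3/5 of 229195 = 137517; 137,517 required, 137,564 in favor — approved.
C: 3/5 of 2118832 = 1271299.20, rounded up to 1271300; 1,271,300 required, 1,271,633 in favor — approved.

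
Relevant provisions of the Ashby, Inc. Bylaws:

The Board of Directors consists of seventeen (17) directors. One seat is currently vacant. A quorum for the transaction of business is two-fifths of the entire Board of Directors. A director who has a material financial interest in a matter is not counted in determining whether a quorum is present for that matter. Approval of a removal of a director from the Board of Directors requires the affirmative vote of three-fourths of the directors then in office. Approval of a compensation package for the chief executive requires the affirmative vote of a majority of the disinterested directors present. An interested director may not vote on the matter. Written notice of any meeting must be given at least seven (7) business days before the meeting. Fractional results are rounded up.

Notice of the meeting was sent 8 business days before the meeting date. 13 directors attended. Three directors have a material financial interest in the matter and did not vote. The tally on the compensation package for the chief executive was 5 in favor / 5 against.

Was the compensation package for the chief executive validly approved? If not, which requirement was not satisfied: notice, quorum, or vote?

Invalid — vote requirement not satisfied.

Notice: 8 business days given; 7 required (8 ≥ 7). Satisfied.
Quorum: 13 present, but the 3 interested directors do not count, leaving 10. Quorum is 7. Satisfied.
Vote: the compensation package for the chief executive requires a majority of the disinterested directors present (13 − 3 = 10). A majority of 10 is 6, so 6 affirmative votes are needed; 5 voted in favor. Not satisfied.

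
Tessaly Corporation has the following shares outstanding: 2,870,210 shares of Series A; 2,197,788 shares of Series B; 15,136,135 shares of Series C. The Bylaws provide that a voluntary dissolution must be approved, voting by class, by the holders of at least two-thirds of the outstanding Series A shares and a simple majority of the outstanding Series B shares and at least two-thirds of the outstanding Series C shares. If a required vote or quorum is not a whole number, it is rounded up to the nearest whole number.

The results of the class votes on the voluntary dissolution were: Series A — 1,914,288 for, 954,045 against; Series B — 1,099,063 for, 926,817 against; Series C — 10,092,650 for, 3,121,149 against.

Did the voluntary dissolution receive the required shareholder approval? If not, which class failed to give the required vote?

Approved — every class gave the required vote.

Series A: 2/3 of 2870210 = 1913473.33, rounded up to 1913474; 1,913,474 required, 1,914,288 in favor — approved.
Series B: a majority of 2197788 is 1098895; 1,098,895 required, 1,099,063 in favor — approved.
Series C: 2/3 of 15136135 = 10090756.67, rounded up to 10090757; 10,090,757 required, 10,092,650 in favor — approved.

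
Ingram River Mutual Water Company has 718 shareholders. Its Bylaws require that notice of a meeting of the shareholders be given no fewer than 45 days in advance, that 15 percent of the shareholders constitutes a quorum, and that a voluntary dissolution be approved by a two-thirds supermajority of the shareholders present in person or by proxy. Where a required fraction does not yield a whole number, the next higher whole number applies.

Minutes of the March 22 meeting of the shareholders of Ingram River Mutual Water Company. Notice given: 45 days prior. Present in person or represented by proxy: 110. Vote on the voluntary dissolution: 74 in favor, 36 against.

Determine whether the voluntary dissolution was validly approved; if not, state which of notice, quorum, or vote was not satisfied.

Notice: 45 days given; 45 required. Satisfied.
Quorum: 15% of 718 = 107.70, rounded up to 108; 110 present. Satisfied.
Vote: requires two-thirds of those present (110); 2/3 of 110 = 73.33, rounded up to 74, so 74 needed; 74 in favor. Satisfied.

Valid — all requirements satisfied.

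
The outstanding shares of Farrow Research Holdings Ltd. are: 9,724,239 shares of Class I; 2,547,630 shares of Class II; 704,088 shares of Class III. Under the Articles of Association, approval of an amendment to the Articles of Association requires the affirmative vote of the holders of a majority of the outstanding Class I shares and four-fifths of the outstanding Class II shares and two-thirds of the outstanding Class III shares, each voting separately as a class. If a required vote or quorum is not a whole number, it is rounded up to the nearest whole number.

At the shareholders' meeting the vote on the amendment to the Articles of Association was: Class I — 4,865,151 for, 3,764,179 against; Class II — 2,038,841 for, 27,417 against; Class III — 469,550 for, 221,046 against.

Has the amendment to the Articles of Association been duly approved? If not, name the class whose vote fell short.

Class I: a majority of 9724239 is 4862120; 4,862,120 required, 4,865,151 in favor — approved.
Class II: 4/5 of 2547630 = 2038104; 2,038,104 required, 2,038,841 in favor — approved.
Class III: 2/3 of 704088 = 469392; 469,392 required, 469,550 in favor — approved.

Approved — every class gave the required vote.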